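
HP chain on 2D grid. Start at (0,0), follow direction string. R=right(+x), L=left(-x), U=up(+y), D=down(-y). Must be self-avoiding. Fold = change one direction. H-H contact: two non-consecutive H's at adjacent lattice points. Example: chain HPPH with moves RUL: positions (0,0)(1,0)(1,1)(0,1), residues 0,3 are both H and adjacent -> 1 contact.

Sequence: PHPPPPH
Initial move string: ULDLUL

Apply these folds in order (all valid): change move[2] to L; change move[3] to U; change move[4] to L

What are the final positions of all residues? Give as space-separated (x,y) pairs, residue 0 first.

Initial moves: ULDLUL
Fold: move[2]->L => ULLLUL (positions: [(0, 0), (0, 1), (-1, 1), (-2, 1), (-3, 1), (-3, 2), (-4, 2)])
Fold: move[3]->U => ULLUUL (positions: [(0, 0), (0, 1), (-1, 1), (-2, 1), (-2, 2), (-2, 3), (-3, 3)])
Fold: move[4]->L => ULLULL (positions: [(0, 0), (0, 1), (-1, 1), (-2, 1), (-2, 2), (-3, 2), (-4, 2)])

Answer: (0,0) (0,1) (-1,1) (-2,1) (-2,2) (-3,2) (-4,2)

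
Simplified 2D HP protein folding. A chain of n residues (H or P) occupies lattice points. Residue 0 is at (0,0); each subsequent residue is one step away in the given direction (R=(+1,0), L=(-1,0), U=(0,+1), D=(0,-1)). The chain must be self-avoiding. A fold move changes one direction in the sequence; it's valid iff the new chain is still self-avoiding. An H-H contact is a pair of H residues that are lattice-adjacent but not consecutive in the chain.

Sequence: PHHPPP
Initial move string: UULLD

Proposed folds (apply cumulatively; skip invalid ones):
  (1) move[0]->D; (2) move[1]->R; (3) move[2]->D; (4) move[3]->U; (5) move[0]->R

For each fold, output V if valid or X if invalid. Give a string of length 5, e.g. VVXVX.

Initial: UULLD -> [(0, 0), (0, 1), (0, 2), (-1, 2), (-2, 2), (-2, 1)]
Fold 1: move[0]->D => DULLD INVALID (collision), skipped
Fold 2: move[1]->R => URLLD INVALID (collision), skipped
Fold 3: move[2]->D => UUDLD INVALID (collision), skipped
Fold 4: move[3]->U => UULUD INVALID (collision), skipped
Fold 5: move[0]->R => RULLD VALID

Answer: XXXXV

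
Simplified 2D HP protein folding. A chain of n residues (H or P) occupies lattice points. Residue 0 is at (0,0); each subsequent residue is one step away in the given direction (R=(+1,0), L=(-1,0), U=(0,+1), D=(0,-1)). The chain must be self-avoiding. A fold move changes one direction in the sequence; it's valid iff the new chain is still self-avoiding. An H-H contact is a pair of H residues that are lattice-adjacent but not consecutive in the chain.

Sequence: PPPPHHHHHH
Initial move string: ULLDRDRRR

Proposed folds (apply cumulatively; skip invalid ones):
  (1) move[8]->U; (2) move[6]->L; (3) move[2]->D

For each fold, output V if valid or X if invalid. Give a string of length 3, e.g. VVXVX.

Initial: ULLDRDRRR -> [(0, 0), (0, 1), (-1, 1), (-2, 1), (-2, 0), (-1, 0), (-1, -1), (0, -1), (1, -1), (2, -1)]
Fold 1: move[8]->U => ULLDRDRRU VALID
Fold 2: move[6]->L => ULLDRDLRU INVALID (collision), skipped
Fold 3: move[2]->D => ULDDRDRRU VALID

Answer: VXV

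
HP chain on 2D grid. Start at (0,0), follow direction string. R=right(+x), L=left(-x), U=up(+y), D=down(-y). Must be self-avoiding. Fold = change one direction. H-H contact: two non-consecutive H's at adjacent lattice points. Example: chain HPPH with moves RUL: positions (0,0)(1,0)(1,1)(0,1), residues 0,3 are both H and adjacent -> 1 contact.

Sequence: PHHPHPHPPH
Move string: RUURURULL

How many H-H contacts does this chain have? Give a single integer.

Positions: [(0, 0), (1, 0), (1, 1), (1, 2), (2, 2), (2, 3), (3, 3), (3, 4), (2, 4), (1, 4)]
No H-H contacts found.

Answer: 0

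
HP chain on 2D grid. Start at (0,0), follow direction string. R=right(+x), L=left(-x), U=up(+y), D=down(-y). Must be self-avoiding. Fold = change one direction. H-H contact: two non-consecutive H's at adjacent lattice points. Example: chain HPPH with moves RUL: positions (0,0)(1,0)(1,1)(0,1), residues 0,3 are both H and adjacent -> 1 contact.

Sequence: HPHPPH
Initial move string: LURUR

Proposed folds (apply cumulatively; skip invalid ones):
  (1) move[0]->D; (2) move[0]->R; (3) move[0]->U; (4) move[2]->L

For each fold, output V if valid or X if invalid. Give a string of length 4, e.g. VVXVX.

Initial: LURUR -> [(0, 0), (-1, 0), (-1, 1), (0, 1), (0, 2), (1, 2)]
Fold 1: move[0]->D => DURUR INVALID (collision), skipped
Fold 2: move[0]->R => RURUR VALID
Fold 3: move[0]->U => UURUR VALID
Fold 4: move[2]->L => UULUR VALID

Answer: XVVV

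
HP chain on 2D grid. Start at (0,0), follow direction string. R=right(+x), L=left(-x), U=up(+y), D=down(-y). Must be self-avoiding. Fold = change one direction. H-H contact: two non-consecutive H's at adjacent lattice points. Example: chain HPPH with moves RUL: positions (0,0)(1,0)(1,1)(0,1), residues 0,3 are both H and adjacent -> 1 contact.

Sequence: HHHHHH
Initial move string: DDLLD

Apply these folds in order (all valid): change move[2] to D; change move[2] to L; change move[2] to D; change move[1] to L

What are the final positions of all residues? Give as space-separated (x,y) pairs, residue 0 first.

Answer: (0,0) (0,-1) (-1,-1) (-1,-2) (-2,-2) (-2,-3)

Derivation:
Initial moves: DDLLD
Fold: move[2]->D => DDDLD (positions: [(0, 0), (0, -1), (0, -2), (0, -3), (-1, -3), (-1, -4)])
Fold: move[2]->L => DDLLD (positions: [(0, 0), (0, -1), (0, -2), (-1, -2), (-2, -2), (-2, -3)])
Fold: move[2]->D => DDDLD (positions: [(0, 0), (0, -1), (0, -2), (0, -3), (-1, -3), (-1, -4)])
Fold: move[1]->L => DLDLD (positions: [(0, 0), (0, -1), (-1, -1), (-1, -2), (-2, -2), (-2, -3)])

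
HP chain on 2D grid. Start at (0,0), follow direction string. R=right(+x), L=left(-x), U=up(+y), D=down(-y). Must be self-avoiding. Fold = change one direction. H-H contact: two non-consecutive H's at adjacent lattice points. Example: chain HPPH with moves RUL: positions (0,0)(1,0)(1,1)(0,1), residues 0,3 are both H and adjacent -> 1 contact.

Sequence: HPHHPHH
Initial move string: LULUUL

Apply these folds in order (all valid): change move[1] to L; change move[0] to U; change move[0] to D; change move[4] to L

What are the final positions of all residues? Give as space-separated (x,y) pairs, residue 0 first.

Answer: (0,0) (0,-1) (-1,-1) (-2,-1) (-2,0) (-3,0) (-4,0)

Derivation:
Initial moves: LULUUL
Fold: move[1]->L => LLLUUL (positions: [(0, 0), (-1, 0), (-2, 0), (-3, 0), (-3, 1), (-3, 2), (-4, 2)])
Fold: move[0]->U => ULLUUL (positions: [(0, 0), (0, 1), (-1, 1), (-2, 1), (-2, 2), (-2, 3), (-3, 3)])
Fold: move[0]->D => DLLUUL (positions: [(0, 0), (0, -1), (-1, -1), (-2, -1), (-2, 0), (-2, 1), (-3, 1)])
Fold: move[4]->L => DLLULL (positions: [(0, 0), (0, -1), (-1, -1), (-2, -1), (-2, 0), (-3, 0), (-4, 0)])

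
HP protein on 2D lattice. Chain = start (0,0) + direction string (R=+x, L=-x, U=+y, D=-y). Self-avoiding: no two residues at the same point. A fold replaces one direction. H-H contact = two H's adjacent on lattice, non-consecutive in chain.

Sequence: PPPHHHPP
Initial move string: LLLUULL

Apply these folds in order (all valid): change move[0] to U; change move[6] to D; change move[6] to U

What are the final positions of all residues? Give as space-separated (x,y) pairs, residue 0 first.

Initial moves: LLLUULL
Fold: move[0]->U => ULLUULL (positions: [(0, 0), (0, 1), (-1, 1), (-2, 1), (-2, 2), (-2, 3), (-3, 3), (-4, 3)])
Fold: move[6]->D => ULLUULD (positions: [(0, 0), (0, 1), (-1, 1), (-2, 1), (-2, 2), (-2, 3), (-3, 3), (-3, 2)])
Fold: move[6]->U => ULLUULU (positions: [(0, 0), (0, 1), (-1, 1), (-2, 1), (-2, 2), (-2, 3), (-3, 3), (-3, 4)])

Answer: (0,0) (0,1) (-1,1) (-2,1) (-2,2) (-2,3) (-3,3) (-3,4)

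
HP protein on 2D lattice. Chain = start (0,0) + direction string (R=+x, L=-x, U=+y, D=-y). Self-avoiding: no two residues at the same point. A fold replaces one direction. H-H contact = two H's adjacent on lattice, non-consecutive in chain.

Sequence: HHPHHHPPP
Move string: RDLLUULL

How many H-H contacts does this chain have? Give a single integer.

Positions: [(0, 0), (1, 0), (1, -1), (0, -1), (-1, -1), (-1, 0), (-1, 1), (-2, 1), (-3, 1)]
H-H contact: residue 0 @(0,0) - residue 5 @(-1, 0)
H-H contact: residue 0 @(0,0) - residue 3 @(0, -1)

Answer: 2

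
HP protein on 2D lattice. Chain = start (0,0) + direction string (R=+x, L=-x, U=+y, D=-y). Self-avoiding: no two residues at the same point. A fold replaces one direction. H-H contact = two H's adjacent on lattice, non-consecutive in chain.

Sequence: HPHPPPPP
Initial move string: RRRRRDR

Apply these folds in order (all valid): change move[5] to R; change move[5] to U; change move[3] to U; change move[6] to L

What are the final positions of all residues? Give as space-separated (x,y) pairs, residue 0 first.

Answer: (0,0) (1,0) (2,0) (3,0) (3,1) (4,1) (4,2) (3,2)

Derivation:
Initial moves: RRRRRDR
Fold: move[5]->R => RRRRRRR (positions: [(0, 0), (1, 0), (2, 0), (3, 0), (4, 0), (5, 0), (6, 0), (7, 0)])
Fold: move[5]->U => RRRRRUR (positions: [(0, 0), (1, 0), (2, 0), (3, 0), (4, 0), (5, 0), (5, 1), (6, 1)])
Fold: move[3]->U => RRRURUR (positions: [(0, 0), (1, 0), (2, 0), (3, 0), (3, 1), (4, 1), (4, 2), (5, 2)])
Fold: move[6]->L => RRRURUL (positions: [(0, 0), (1, 0), (2, 0), (3, 0), (3, 1), (4, 1), (4, 2), (3, 2)])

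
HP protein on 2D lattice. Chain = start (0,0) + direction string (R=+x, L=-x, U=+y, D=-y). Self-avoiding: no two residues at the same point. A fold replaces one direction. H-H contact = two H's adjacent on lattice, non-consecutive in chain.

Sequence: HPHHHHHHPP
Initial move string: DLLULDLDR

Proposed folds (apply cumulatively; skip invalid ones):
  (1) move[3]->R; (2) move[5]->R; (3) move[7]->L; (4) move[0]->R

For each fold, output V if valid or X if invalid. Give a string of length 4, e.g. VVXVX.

Answer: XXXX

Derivation:
Initial: DLLULDLDR -> [(0, 0), (0, -1), (-1, -1), (-2, -1), (-2, 0), (-3, 0), (-3, -1), (-4, -1), (-4, -2), (-3, -2)]
Fold 1: move[3]->R => DLLRLDLDR INVALID (collision), skipped
Fold 2: move[5]->R => DLLULRLDR INVALID (collision), skipped
Fold 3: move[7]->L => DLLULDLLR INVALID (collision), skipped
Fold 4: move[0]->R => RLLULDLDR INVALID (collision), skipped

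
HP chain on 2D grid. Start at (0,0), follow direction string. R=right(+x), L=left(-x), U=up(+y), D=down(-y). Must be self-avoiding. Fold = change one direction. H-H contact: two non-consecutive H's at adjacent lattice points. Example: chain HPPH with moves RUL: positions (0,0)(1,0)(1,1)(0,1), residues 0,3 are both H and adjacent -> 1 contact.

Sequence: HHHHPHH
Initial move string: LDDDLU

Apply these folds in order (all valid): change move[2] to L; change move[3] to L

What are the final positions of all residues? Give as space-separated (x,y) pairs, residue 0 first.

Answer: (0,0) (-1,0) (-1,-1) (-2,-1) (-3,-1) (-4,-1) (-4,0)

Derivation:
Initial moves: LDDDLU
Fold: move[2]->L => LDLDLU (positions: [(0, 0), (-1, 0), (-1, -1), (-2, -1), (-2, -2), (-3, -2), (-3, -1)])
Fold: move[3]->L => LDLLLU (positions: [(0, 0), (-1, 0), (-1, -1), (-2, -1), (-3, -1), (-4, -1), (-4, 0)])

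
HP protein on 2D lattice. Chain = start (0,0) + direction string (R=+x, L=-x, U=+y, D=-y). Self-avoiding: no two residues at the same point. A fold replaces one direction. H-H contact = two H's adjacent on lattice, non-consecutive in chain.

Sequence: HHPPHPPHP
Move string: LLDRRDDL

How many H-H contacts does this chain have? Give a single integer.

Answer: 1

Derivation:
Positions: [(0, 0), (-1, 0), (-2, 0), (-2, -1), (-1, -1), (0, -1), (0, -2), (0, -3), (-1, -3)]
H-H contact: residue 1 @(-1,0) - residue 4 @(-1, -1)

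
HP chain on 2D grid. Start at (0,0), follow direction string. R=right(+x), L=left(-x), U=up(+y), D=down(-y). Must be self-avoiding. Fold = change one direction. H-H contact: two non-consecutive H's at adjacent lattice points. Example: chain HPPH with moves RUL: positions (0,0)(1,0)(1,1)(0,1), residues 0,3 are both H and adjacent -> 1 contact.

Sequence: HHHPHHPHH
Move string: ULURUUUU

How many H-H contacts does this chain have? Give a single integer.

Positions: [(0, 0), (0, 1), (-1, 1), (-1, 2), (0, 2), (0, 3), (0, 4), (0, 5), (0, 6)]
H-H contact: residue 1 @(0,1) - residue 4 @(0, 2)

Answer: 1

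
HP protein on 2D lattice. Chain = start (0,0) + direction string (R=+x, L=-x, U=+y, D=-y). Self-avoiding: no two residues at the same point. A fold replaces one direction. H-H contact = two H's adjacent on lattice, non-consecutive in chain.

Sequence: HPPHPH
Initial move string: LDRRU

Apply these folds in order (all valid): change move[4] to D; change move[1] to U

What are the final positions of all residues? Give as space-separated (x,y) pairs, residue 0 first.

Initial moves: LDRRU
Fold: move[4]->D => LDRRD (positions: [(0, 0), (-1, 0), (-1, -1), (0, -1), (1, -1), (1, -2)])
Fold: move[1]->U => LURRD (positions: [(0, 0), (-1, 0), (-1, 1), (0, 1), (1, 1), (1, 0)])

Answer: (0,0) (-1,0) (-1,1) (0,1) (1,1) (1,0)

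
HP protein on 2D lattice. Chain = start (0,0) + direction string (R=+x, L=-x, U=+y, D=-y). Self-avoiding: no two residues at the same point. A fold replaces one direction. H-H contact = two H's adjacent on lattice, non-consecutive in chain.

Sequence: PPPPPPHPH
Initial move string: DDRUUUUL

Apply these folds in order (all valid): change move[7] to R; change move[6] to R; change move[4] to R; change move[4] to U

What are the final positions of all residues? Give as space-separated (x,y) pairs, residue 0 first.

Initial moves: DDRUUUUL
Fold: move[7]->R => DDRUUUUR (positions: [(0, 0), (0, -1), (0, -2), (1, -2), (1, -1), (1, 0), (1, 1), (1, 2), (2, 2)])
Fold: move[6]->R => DDRUUURR (positions: [(0, 0), (0, -1), (0, -2), (1, -2), (1, -1), (1, 0), (1, 1), (2, 1), (3, 1)])
Fold: move[4]->R => DDRURURR (positions: [(0, 0), (0, -1), (0, -2), (1, -2), (1, -1), (2, -1), (2, 0), (3, 0), (4, 0)])
Fold: move[4]->U => DDRUUURR (positions: [(0, 0), (0, -1), (0, -2), (1, -2), (1, -1), (1, 0), (1, 1), (2, 1), (3, 1)])

Answer: (0,0) (0,-1) (0,-2) (1,-2) (1,-1) (1,0) (1,1) (2,1) (3,1)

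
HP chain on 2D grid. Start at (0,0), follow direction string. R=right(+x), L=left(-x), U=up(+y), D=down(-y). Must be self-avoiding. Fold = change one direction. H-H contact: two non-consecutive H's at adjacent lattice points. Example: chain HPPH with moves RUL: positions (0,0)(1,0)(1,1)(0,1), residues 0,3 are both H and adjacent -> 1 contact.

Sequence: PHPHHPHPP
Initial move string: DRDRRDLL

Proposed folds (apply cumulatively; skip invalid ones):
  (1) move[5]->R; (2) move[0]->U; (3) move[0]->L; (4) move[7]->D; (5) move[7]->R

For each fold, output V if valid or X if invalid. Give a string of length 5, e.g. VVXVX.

Answer: XVXVX

Derivation:
Initial: DRDRRDLL -> [(0, 0), (0, -1), (1, -1), (1, -2), (2, -2), (3, -2), (3, -3), (2, -3), (1, -3)]
Fold 1: move[5]->R => DRDRRRLL INVALID (collision), skipped
Fold 2: move[0]->U => URDRRDLL VALID
Fold 3: move[0]->L => LRDRRDLL INVALID (collision), skipped
Fold 4: move[7]->D => URDRRDLD VALID
Fold 5: move[7]->R => URDRRDLR INVALID (collision), skipped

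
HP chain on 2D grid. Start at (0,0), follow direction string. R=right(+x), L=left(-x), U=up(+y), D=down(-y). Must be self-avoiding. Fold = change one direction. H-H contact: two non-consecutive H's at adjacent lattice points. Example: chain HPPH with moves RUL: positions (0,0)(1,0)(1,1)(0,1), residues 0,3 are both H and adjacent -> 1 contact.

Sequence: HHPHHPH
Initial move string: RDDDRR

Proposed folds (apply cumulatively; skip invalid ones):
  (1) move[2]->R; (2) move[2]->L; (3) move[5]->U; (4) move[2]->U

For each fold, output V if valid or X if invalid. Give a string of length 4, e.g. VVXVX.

Answer: VVXX

Derivation:
Initial: RDDDRR -> [(0, 0), (1, 0), (1, -1), (1, -2), (1, -3), (2, -3), (3, -3)]
Fold 1: move[2]->R => RDRDRR VALID
Fold 2: move[2]->L => RDLDRR VALID
Fold 3: move[5]->U => RDLDRU INVALID (collision), skipped
Fold 4: move[2]->U => RDUDRR INVALID (collision), skipped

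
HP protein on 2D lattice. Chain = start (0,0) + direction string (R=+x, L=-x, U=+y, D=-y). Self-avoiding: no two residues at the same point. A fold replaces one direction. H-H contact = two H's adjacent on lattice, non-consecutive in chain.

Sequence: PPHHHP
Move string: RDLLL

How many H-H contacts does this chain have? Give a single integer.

Answer: 0

Derivation:
Positions: [(0, 0), (1, 0), (1, -1), (0, -1), (-1, -1), (-2, -1)]
No H-H contacts found.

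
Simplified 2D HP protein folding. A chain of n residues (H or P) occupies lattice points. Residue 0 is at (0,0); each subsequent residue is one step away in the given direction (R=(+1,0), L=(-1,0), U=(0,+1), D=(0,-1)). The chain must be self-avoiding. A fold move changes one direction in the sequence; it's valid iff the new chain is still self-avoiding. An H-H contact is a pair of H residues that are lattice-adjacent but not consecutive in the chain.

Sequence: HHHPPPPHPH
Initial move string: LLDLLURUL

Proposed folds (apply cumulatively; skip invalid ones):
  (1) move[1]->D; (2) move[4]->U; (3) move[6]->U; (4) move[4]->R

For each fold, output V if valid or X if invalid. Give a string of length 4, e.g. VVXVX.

Initial: LLDLLURUL -> [(0, 0), (-1, 0), (-2, 0), (-2, -1), (-3, -1), (-4, -1), (-4, 0), (-3, 0), (-3, 1), (-4, 1)]
Fold 1: move[1]->D => LDDLLURUL VALID
Fold 2: move[4]->U => LDDLUURUL INVALID (collision), skipped
Fold 3: move[6]->U => LDDLLUUUL VALID
Fold 4: move[4]->R => LDDLRUUUL INVALID (collision), skipped

Answer: VXVX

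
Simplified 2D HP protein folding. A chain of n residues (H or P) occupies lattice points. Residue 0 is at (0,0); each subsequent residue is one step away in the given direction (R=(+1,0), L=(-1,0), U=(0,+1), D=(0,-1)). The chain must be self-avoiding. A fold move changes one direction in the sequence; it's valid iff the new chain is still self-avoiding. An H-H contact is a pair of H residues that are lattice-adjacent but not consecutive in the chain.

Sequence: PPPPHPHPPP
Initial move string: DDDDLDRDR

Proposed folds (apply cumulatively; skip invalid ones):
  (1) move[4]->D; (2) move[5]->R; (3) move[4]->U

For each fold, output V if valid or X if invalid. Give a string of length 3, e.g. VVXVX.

Initial: DDDDLDRDR -> [(0, 0), (0, -1), (0, -2), (0, -3), (0, -4), (-1, -4), (-1, -5), (0, -5), (0, -6), (1, -6)]
Fold 1: move[4]->D => DDDDDDRDR VALID
Fold 2: move[5]->R => DDDDDRRDR VALID
Fold 3: move[4]->U => DDDDURRDR INVALID (collision), skipped

Answer: VVX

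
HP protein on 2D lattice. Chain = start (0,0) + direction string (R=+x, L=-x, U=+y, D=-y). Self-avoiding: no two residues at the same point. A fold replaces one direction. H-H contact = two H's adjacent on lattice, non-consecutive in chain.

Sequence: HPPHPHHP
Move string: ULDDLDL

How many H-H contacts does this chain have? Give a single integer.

Positions: [(0, 0), (0, 1), (-1, 1), (-1, 0), (-1, -1), (-2, -1), (-2, -2), (-3, -2)]
H-H contact: residue 0 @(0,0) - residue 3 @(-1, 0)

Answer: 1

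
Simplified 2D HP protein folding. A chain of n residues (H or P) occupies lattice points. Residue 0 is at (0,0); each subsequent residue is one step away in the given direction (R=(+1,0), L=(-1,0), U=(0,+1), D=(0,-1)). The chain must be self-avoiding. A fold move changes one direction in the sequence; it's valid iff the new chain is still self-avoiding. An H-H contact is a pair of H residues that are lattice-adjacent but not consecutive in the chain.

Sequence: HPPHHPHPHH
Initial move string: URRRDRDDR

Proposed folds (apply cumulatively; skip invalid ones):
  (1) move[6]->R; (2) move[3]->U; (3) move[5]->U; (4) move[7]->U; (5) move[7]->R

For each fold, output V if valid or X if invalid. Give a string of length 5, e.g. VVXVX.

Answer: VXXVV

Derivation:
Initial: URRRDRDDR -> [(0, 0), (0, 1), (1, 1), (2, 1), (3, 1), (3, 0), (4, 0), (4, -1), (4, -2), (5, -2)]
Fold 1: move[6]->R => URRRDRRDR VALID
Fold 2: move[3]->U => URRUDRRDR INVALID (collision), skipped
Fold 3: move[5]->U => URRRDURDR INVALID (collision), skipped
Fold 4: move[7]->U => URRRDRRUR VALID
Fold 5: move[7]->R => URRRDRRRR VALID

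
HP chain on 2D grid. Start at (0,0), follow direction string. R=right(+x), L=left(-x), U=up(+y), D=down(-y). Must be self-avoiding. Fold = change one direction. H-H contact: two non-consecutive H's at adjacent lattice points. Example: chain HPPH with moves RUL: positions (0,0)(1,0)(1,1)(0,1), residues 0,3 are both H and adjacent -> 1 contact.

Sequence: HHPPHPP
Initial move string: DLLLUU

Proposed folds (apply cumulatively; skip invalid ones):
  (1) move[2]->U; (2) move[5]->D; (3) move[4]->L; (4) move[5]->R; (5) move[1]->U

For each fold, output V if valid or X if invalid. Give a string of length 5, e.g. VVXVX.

Initial: DLLLUU -> [(0, 0), (0, -1), (-1, -1), (-2, -1), (-3, -1), (-3, 0), (-3, 1)]
Fold 1: move[2]->U => DLULUU VALID
Fold 2: move[5]->D => DLULUD INVALID (collision), skipped
Fold 3: move[4]->L => DLULLU VALID
Fold 4: move[5]->R => DLULLR INVALID (collision), skipped
Fold 5: move[1]->U => DUULLU INVALID (collision), skipped

Answer: VXVXX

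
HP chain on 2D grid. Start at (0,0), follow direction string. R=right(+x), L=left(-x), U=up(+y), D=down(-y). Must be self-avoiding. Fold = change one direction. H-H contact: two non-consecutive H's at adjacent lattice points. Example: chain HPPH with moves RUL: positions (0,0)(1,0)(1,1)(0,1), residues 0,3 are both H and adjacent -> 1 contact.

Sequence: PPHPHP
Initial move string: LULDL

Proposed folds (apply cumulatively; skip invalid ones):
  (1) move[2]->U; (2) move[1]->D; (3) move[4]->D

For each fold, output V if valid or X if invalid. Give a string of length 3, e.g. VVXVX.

Answer: XVV

Derivation:
Initial: LULDL -> [(0, 0), (-1, 0), (-1, 1), (-2, 1), (-2, 0), (-3, 0)]
Fold 1: move[2]->U => LUUDL INVALID (collision), skipped
Fold 2: move[1]->D => LDLDL VALID
Fold 3: move[4]->D => LDLDD VALID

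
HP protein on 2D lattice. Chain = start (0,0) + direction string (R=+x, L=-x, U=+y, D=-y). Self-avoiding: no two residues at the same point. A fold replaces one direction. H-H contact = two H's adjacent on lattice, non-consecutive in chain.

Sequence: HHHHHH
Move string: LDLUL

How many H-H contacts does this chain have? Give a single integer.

Answer: 1

Derivation:
Positions: [(0, 0), (-1, 0), (-1, -1), (-2, -1), (-2, 0), (-3, 0)]
H-H contact: residue 1 @(-1,0) - residue 4 @(-2, 0)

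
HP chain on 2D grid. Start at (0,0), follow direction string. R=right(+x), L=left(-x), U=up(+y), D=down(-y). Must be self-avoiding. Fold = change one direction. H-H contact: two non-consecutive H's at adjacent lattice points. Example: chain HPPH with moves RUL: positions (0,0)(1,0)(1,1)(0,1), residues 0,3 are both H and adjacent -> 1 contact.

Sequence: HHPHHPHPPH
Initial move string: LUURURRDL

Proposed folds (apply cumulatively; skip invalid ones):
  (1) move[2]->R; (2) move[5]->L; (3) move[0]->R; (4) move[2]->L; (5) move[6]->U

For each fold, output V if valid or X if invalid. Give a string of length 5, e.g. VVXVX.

Initial: LUURURRDL -> [(0, 0), (-1, 0), (-1, 1), (-1, 2), (0, 2), (0, 3), (1, 3), (2, 3), (2, 2), (1, 2)]
Fold 1: move[2]->R => LURRURRDL VALID
Fold 2: move[5]->L => LURRULRDL INVALID (collision), skipped
Fold 3: move[0]->R => RURRURRDL VALID
Fold 4: move[2]->L => RULRURRDL INVALID (collision), skipped
Fold 5: move[6]->U => RURRURUDL INVALID (collision), skipped

Answer: VXVXX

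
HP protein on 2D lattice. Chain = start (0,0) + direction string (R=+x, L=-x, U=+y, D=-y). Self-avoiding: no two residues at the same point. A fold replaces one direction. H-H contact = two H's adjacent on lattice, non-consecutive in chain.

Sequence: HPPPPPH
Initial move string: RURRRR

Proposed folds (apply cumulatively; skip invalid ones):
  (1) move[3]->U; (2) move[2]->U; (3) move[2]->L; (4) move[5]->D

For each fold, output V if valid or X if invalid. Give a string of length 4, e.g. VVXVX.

Initial: RURRRR -> [(0, 0), (1, 0), (1, 1), (2, 1), (3, 1), (4, 1), (5, 1)]
Fold 1: move[3]->U => RURURR VALID
Fold 2: move[2]->U => RUUURR VALID
Fold 3: move[2]->L => RULURR VALID
Fold 4: move[5]->D => RULURD INVALID (collision), skipped

Answer: VVVX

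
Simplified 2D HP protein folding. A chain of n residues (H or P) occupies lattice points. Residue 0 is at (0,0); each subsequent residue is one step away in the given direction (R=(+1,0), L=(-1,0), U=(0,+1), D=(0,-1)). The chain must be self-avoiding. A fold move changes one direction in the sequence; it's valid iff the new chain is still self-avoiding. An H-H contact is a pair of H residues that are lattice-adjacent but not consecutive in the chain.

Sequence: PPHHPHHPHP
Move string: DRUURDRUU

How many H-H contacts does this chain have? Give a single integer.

Answer: 2

Derivation:
Positions: [(0, 0), (0, -1), (1, -1), (1, 0), (1, 1), (2, 1), (2, 0), (3, 0), (3, 1), (3, 2)]
H-H contact: residue 3 @(1,0) - residue 6 @(2, 0)
H-H contact: residue 5 @(2,1) - residue 8 @(3, 1)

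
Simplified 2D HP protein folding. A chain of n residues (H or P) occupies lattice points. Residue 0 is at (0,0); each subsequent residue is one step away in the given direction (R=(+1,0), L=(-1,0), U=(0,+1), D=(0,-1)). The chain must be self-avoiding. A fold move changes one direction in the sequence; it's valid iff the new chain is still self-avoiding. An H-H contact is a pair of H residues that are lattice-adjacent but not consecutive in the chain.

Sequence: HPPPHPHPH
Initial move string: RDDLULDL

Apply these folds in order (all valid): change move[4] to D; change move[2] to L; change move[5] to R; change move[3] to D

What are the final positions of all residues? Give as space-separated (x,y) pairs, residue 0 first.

Initial moves: RDDLULDL
Fold: move[4]->D => RDDLDLDL (positions: [(0, 0), (1, 0), (1, -1), (1, -2), (0, -2), (0, -3), (-1, -3), (-1, -4), (-2, -4)])
Fold: move[2]->L => RDLLDLDL (positions: [(0, 0), (1, 0), (1, -1), (0, -1), (-1, -1), (-1, -2), (-2, -2), (-2, -3), (-3, -3)])
Fold: move[5]->R => RDLLDRDL (positions: [(0, 0), (1, 0), (1, -1), (0, -1), (-1, -1), (-1, -2), (0, -2), (0, -3), (-1, -3)])
Fold: move[3]->D => RDLDDRDL (positions: [(0, 0), (1, 0), (1, -1), (0, -1), (0, -2), (0, -3), (1, -3), (1, -4), (0, -4)])

Answer: (0,0) (1,0) (1,-1) (0,-1) (0,-2) (0,-3) (1,-3) (1,-4) (0,-4)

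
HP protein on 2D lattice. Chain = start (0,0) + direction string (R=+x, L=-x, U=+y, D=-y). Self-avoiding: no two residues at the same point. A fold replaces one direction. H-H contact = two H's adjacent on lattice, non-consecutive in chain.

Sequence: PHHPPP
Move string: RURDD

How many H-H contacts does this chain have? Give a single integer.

Answer: 0

Derivation:
Positions: [(0, 0), (1, 0), (1, 1), (2, 1), (2, 0), (2, -1)]
No H-H contacts found.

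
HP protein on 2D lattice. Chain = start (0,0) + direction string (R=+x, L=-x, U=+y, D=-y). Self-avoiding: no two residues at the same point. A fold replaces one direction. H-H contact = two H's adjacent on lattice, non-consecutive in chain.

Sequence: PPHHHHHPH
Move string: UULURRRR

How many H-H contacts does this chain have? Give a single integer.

Positions: [(0, 0), (0, 1), (0, 2), (-1, 2), (-1, 3), (0, 3), (1, 3), (2, 3), (3, 3)]
H-H contact: residue 2 @(0,2) - residue 5 @(0, 3)

Answer: 1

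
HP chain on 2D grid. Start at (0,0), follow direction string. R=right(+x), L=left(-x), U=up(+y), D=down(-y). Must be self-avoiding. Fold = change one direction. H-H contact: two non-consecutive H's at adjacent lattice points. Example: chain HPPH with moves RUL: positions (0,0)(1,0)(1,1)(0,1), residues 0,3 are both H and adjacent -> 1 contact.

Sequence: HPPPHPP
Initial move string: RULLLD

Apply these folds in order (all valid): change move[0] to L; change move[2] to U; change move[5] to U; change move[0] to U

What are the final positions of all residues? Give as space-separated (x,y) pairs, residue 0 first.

Answer: (0,0) (0,1) (0,2) (0,3) (-1,3) (-2,3) (-2,4)

Derivation:
Initial moves: RULLLD
Fold: move[0]->L => LULLLD (positions: [(0, 0), (-1, 0), (-1, 1), (-2, 1), (-3, 1), (-4, 1), (-4, 0)])
Fold: move[2]->U => LUULLD (positions: [(0, 0), (-1, 0), (-1, 1), (-1, 2), (-2, 2), (-3, 2), (-3, 1)])
Fold: move[5]->U => LUULLU (positions: [(0, 0), (-1, 0), (-1, 1), (-1, 2), (-2, 2), (-3, 2), (-3, 3)])
Fold: move[0]->U => UUULLU (positions: [(0, 0), (0, 1), (0, 2), (0, 3), (-1, 3), (-2, 3), (-2, 4)])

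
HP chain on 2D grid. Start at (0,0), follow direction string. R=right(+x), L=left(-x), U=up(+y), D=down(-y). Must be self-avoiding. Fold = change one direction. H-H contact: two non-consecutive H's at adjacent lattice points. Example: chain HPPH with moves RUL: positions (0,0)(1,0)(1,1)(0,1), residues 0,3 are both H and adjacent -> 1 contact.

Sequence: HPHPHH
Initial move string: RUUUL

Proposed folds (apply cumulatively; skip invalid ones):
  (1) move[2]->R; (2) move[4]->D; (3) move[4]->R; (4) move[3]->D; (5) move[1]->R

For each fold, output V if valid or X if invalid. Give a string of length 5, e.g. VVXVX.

Initial: RUUUL -> [(0, 0), (1, 0), (1, 1), (1, 2), (1, 3), (0, 3)]
Fold 1: move[2]->R => RURUL VALID
Fold 2: move[4]->D => RURUD INVALID (collision), skipped
Fold 3: move[4]->R => RURUR VALID
Fold 4: move[3]->D => RURDR VALID
Fold 5: move[1]->R => RRRDR VALID

Answer: VXVVV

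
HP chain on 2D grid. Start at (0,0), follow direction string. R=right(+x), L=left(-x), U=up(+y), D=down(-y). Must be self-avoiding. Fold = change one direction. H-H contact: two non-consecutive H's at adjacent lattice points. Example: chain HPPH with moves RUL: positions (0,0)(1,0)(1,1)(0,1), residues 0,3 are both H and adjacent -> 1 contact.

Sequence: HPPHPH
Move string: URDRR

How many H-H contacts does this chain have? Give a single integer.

Answer: 1

Derivation:
Positions: [(0, 0), (0, 1), (1, 1), (1, 0), (2, 0), (3, 0)]
H-H contact: residue 0 @(0,0) - residue 3 @(1, 0)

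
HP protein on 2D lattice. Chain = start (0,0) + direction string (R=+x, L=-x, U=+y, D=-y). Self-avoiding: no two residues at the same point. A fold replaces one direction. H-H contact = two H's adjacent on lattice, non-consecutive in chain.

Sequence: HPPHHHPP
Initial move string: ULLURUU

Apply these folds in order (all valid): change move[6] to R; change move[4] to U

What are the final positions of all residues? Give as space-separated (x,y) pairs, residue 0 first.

Answer: (0,0) (0,1) (-1,1) (-2,1) (-2,2) (-2,3) (-2,4) (-1,4)

Derivation:
Initial moves: ULLURUU
Fold: move[6]->R => ULLURUR (positions: [(0, 0), (0, 1), (-1, 1), (-2, 1), (-2, 2), (-1, 2), (-1, 3), (0, 3)])
Fold: move[4]->U => ULLUUUR (positions: [(0, 0), (0, 1), (-1, 1), (-2, 1), (-2, 2), (-2, 3), (-2, 4), (-1, 4)])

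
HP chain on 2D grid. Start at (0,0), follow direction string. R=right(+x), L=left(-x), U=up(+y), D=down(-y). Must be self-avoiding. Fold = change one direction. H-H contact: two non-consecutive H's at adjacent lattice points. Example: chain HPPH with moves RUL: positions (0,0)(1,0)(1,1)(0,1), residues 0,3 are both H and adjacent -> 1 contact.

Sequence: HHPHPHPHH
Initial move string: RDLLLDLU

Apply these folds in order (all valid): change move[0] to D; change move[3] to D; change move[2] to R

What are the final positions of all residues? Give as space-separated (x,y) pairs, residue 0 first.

Answer: (0,0) (0,-1) (0,-2) (1,-2) (1,-3) (0,-3) (0,-4) (-1,-4) (-1,-3)

Derivation:
Initial moves: RDLLLDLU
Fold: move[0]->D => DDLLLDLU (positions: [(0, 0), (0, -1), (0, -2), (-1, -2), (-2, -2), (-3, -2), (-3, -3), (-4, -3), (-4, -2)])
Fold: move[3]->D => DDLDLDLU (positions: [(0, 0), (0, -1), (0, -2), (-1, -2), (-1, -3), (-2, -3), (-2, -4), (-3, -4), (-3, -3)])
Fold: move[2]->R => DDRDLDLU (positions: [(0, 0), (0, -1), (0, -2), (1, -2), (1, -3), (0, -3), (0, -4), (-1, -4), (-1, -3)])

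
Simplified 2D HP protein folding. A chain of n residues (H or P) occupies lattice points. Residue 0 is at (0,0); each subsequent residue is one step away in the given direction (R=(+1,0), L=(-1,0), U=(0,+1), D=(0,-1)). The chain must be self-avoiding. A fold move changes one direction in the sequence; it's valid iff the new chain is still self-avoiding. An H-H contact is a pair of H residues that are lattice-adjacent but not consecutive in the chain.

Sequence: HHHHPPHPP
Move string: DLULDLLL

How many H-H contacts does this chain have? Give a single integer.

Answer: 1

Derivation:
Positions: [(0, 0), (0, -1), (-1, -1), (-1, 0), (-2, 0), (-2, -1), (-3, -1), (-4, -1), (-5, -1)]
H-H contact: residue 0 @(0,0) - residue 3 @(-1, 0)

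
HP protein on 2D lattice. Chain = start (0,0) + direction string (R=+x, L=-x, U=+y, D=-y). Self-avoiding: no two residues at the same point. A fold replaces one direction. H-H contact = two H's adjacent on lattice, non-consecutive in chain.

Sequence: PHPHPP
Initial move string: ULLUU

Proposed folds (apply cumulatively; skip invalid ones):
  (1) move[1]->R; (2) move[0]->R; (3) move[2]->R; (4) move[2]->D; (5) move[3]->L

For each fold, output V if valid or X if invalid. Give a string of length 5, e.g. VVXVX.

Initial: ULLUU -> [(0, 0), (0, 1), (-1, 1), (-2, 1), (-2, 2), (-2, 3)]
Fold 1: move[1]->R => URLUU INVALID (collision), skipped
Fold 2: move[0]->R => RLLUU INVALID (collision), skipped
Fold 3: move[2]->R => ULRUU INVALID (collision), skipped
Fold 4: move[2]->D => ULDUU INVALID (collision), skipped
Fold 5: move[3]->L => ULLLU VALID

Answer: XXXXV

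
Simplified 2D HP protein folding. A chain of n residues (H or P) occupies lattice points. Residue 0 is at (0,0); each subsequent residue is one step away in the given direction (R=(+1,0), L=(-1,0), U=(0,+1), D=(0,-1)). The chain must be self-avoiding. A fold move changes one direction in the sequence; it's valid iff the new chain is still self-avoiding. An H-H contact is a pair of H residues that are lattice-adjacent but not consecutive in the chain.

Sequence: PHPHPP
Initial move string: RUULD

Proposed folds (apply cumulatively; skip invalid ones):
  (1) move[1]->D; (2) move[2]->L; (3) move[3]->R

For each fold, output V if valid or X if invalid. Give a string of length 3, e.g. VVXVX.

Answer: XVX

Derivation:
Initial: RUULD -> [(0, 0), (1, 0), (1, 1), (1, 2), (0, 2), (0, 1)]
Fold 1: move[1]->D => RDULD INVALID (collision), skipped
Fold 2: move[2]->L => RULLD VALID
Fold 3: move[3]->R => RULRD INVALID (collision), skipped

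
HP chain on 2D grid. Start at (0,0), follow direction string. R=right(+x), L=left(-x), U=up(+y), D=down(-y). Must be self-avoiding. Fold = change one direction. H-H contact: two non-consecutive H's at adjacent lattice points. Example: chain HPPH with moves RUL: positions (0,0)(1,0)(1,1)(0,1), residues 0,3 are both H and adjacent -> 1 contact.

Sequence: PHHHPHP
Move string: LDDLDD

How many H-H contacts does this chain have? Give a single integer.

Answer: 0

Derivation:
Positions: [(0, 0), (-1, 0), (-1, -1), (-1, -2), (-2, -2), (-2, -3), (-2, -4)]
No H-H contacts found.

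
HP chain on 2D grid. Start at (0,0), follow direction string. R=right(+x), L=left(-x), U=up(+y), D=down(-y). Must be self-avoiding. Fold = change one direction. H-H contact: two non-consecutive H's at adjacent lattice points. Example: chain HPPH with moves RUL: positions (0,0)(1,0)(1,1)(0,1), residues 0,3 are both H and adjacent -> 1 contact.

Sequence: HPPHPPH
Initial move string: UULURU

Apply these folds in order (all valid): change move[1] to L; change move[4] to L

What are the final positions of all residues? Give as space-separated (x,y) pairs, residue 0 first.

Initial moves: UULURU
Fold: move[1]->L => ULLURU (positions: [(0, 0), (0, 1), (-1, 1), (-2, 1), (-2, 2), (-1, 2), (-1, 3)])
Fold: move[4]->L => ULLULU (positions: [(0, 0), (0, 1), (-1, 1), (-2, 1), (-2, 2), (-3, 2), (-3, 3)])

Answer: (0,0) (0,1) (-1,1) (-2,1) (-2,2) (-3,2) (-3,3)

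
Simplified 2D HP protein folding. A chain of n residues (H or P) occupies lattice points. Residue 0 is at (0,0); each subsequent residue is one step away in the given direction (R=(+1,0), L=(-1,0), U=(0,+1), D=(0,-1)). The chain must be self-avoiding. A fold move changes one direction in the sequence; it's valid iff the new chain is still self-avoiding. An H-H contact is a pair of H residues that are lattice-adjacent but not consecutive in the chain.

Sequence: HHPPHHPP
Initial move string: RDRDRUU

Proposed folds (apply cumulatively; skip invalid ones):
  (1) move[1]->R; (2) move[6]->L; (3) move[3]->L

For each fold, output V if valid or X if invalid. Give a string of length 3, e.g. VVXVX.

Answer: VXX

Derivation:
Initial: RDRDRUU -> [(0, 0), (1, 0), (1, -1), (2, -1), (2, -2), (3, -2), (3, -1), (3, 0)]
Fold 1: move[1]->R => RRRDRUU VALID
Fold 2: move[6]->L => RRRDRUL INVALID (collision), skipped
Fold 3: move[3]->L => RRRLRUU INVALID (collision), skipped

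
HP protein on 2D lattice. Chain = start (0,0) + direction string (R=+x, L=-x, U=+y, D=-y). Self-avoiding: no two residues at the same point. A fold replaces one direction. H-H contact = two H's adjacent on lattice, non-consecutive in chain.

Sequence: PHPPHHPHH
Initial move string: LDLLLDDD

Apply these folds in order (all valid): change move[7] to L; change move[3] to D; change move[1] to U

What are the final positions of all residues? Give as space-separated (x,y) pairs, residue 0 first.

Answer: (0,0) (-1,0) (-1,1) (-2,1) (-2,0) (-3,0) (-3,-1) (-3,-2) (-4,-2)

Derivation:
Initial moves: LDLLLDDD
Fold: move[7]->L => LDLLLDDL (positions: [(0, 0), (-1, 0), (-1, -1), (-2, -1), (-3, -1), (-4, -1), (-4, -2), (-4, -3), (-5, -3)])
Fold: move[3]->D => LDLDLDDL (positions: [(0, 0), (-1, 0), (-1, -1), (-2, -1), (-2, -2), (-3, -2), (-3, -3), (-3, -4), (-4, -4)])
Fold: move[1]->U => LULDLDDL (positions: [(0, 0), (-1, 0), (-1, 1), (-2, 1), (-2, 0), (-3, 0), (-3, -1), (-3, -2), (-4, -2)])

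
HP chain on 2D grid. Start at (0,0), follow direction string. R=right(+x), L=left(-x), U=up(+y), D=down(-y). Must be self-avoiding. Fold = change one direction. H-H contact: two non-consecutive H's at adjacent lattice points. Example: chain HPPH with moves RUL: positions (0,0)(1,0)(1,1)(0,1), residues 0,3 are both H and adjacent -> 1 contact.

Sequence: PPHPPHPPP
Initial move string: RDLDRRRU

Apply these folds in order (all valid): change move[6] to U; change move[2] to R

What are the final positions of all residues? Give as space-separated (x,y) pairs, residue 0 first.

Answer: (0,0) (1,0) (1,-1) (2,-1) (2,-2) (3,-2) (4,-2) (4,-1) (4,0)

Derivation:
Initial moves: RDLDRRRU
Fold: move[6]->U => RDLDRRUU (positions: [(0, 0), (1, 0), (1, -1), (0, -1), (0, -2), (1, -2), (2, -2), (2, -1), (2, 0)])
Fold: move[2]->R => RDRDRRUU (positions: [(0, 0), (1, 0), (1, -1), (2, -1), (2, -2), (3, -2), (4, -2), (4, -1), (4, 0)])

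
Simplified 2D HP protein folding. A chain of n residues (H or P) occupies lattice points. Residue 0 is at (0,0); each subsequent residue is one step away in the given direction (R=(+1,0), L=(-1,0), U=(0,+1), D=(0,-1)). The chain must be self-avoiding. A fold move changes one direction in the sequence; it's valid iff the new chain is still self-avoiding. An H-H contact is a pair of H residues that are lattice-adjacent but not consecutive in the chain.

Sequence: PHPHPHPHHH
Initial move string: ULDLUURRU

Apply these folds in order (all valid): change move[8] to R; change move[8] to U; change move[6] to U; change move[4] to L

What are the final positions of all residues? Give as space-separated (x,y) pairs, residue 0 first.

Initial moves: ULDLUURRU
Fold: move[8]->R => ULDLUURRR (positions: [(0, 0), (0, 1), (-1, 1), (-1, 0), (-2, 0), (-2, 1), (-2, 2), (-1, 2), (0, 2), (1, 2)])
Fold: move[8]->U => ULDLUURRU (positions: [(0, 0), (0, 1), (-1, 1), (-1, 0), (-2, 0), (-2, 1), (-2, 2), (-1, 2), (0, 2), (0, 3)])
Fold: move[6]->U => ULDLUUURU (positions: [(0, 0), (0, 1), (-1, 1), (-1, 0), (-2, 0), (-2, 1), (-2, 2), (-2, 3), (-1, 3), (-1, 4)])
Fold: move[4]->L => ULDLLUURU (positions: [(0, 0), (0, 1), (-1, 1), (-1, 0), (-2, 0), (-3, 0), (-3, 1), (-3, 2), (-2, 2), (-2, 3)])

Answer: (0,0) (0,1) (-1,1) (-1,0) (-2,0) (-3,0) (-3,1) (-3,2) (-2,2) (-2,3)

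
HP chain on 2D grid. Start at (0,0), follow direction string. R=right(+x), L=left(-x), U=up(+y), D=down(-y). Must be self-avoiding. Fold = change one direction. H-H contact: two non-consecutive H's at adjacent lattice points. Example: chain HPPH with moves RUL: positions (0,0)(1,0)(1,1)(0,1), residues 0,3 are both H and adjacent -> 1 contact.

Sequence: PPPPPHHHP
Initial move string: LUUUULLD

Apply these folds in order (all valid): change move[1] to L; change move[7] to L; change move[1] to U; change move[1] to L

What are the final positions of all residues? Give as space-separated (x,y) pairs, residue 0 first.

Initial moves: LUUUULLD
Fold: move[1]->L => LLUUULLD (positions: [(0, 0), (-1, 0), (-2, 0), (-2, 1), (-2, 2), (-2, 3), (-3, 3), (-4, 3), (-4, 2)])
Fold: move[7]->L => LLUUULLL (positions: [(0, 0), (-1, 0), (-2, 0), (-2, 1), (-2, 2), (-2, 3), (-3, 3), (-4, 3), (-5, 3)])
Fold: move[1]->U => LUUUULLL (positions: [(0, 0), (-1, 0), (-1, 1), (-1, 2), (-1, 3), (-1, 4), (-2, 4), (-3, 4), (-4, 4)])
Fold: move[1]->L => LLUUULLL (positions: [(0, 0), (-1, 0), (-2, 0), (-2, 1), (-2, 2), (-2, 3), (-3, 3), (-4, 3), (-5, 3)])

Answer: (0,0) (-1,0) (-2,0) (-2,1) (-2,2) (-2,3) (-3,3) (-4,3) (-5,3)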